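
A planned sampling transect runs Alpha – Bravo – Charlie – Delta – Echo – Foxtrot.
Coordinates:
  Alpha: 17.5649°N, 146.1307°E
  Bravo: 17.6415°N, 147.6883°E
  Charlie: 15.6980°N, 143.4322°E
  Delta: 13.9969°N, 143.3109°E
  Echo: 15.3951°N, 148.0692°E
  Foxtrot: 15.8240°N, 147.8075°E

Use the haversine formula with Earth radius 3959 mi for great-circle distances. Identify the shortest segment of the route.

Echo–Foxtrot

Leg distances:
Alpha→Bravo: 102.7 mi
Bravo→Charlie: 312.1 mi
Charlie→Delta: 117.8 mi
Delta→Echo: 332.4 mi
Echo→Foxtrot: 34.4 mi
The shortest leg is Echo–Foxtrot at 34.4 mi.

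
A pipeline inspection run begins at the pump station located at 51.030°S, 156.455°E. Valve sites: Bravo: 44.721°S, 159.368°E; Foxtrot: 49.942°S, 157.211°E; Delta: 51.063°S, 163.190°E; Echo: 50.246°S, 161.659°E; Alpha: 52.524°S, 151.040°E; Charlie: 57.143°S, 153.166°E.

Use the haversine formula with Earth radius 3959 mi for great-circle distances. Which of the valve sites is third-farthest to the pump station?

Distances from the pump station (51.030°S, 156.455°E):
Bravo: 456.3 mi
Charlie: 442.8 mi
Delta: 292.5 mi
Alpha: 253.4 mi
Echo: 234.3 mi
Foxtrot: 82.2 mi
The third-farthest is Delta at 292.5 mi.

Delta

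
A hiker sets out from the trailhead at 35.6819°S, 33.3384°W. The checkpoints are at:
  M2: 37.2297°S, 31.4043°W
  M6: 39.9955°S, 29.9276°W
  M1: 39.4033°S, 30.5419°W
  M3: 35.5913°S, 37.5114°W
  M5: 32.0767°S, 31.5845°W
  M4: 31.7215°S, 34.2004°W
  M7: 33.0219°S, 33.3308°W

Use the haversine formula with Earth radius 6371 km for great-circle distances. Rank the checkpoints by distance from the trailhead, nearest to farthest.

M2, M7, M3, M5, M4, M1, M6

Distances from the trailhead:
M2 37.2297°S, 31.4043°W: 244.0 km
M7 33.0219°S, 33.3308°W: 295.8 km
M3 35.5913°S, 37.5114°W: 377.2 km
M5 32.0767°S, 31.5845°W: 432.3 km
M4 31.7215°S, 34.2004°W: 447.5 km
M1 39.4033°S, 30.5419°W: 481.6 km
M6 39.9955°S, 29.9276°W: 565.4 km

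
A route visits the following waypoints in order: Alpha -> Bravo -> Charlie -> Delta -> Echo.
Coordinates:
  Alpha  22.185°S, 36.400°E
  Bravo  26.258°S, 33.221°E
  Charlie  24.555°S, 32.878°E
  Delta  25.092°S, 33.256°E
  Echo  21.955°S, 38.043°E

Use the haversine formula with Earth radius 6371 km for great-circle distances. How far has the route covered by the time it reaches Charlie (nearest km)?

Leg distances:
Alpha→Bravo: 555.8 km  (cumulative 555.8 km)
Bravo→Charlie: 192.5 km  (cumulative 748.3 km)
Cumulative distance at Charlie ≈ 748 km.

748 km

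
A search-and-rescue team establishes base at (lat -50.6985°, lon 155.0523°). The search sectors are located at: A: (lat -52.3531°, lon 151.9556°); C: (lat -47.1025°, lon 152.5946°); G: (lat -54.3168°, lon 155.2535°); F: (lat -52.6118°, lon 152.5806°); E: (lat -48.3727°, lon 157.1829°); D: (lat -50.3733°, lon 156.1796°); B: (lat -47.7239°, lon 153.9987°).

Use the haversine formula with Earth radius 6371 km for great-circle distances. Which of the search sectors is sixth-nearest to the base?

G

Distance to each, sorted:
D: 87.5 km
F: 272.6 km
A: 282.3 km
E: 300.8 km
B: 339.5 km
G: 402.6 km
C: 438.3 km
The sixth-nearest is G at 402.6 km.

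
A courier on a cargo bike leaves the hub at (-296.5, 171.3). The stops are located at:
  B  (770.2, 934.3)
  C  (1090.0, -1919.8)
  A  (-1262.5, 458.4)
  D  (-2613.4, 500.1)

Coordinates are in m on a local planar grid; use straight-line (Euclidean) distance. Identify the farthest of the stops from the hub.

C

Distance to each, sorted:
C: 2509.0 m
D: 2340.1 m
B: 1311.5 m
A: 1007.8 m
The farthest is C at 2509.0 m.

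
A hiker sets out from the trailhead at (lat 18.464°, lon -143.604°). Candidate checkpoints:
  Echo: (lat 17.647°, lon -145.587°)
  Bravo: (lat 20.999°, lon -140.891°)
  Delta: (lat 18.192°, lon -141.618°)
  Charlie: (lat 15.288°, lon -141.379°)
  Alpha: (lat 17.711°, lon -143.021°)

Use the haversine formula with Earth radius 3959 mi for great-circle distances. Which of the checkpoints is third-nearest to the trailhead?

Echo

Distances from the trailhead ((lat 18.464°, lon -143.604°)):
Alpha: 64.6 mi
Delta: 131.6 mi
Echo: 142.0 mi
Bravo: 248.6 mi
Charlie: 264.2 mi
The third-nearest is Echo at 142.0 mi.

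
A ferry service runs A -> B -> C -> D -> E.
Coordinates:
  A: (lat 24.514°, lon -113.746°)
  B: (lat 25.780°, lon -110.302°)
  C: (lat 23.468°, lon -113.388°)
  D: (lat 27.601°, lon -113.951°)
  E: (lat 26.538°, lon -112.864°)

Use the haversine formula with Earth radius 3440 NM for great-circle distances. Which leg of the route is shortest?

D–E

Leg distances:
A→B: 202.0 NM
B→C: 218.2 NM
C→D: 250.0 NM
D→E: 86.3 NM
The shortest leg is D–E at 86.3 NM.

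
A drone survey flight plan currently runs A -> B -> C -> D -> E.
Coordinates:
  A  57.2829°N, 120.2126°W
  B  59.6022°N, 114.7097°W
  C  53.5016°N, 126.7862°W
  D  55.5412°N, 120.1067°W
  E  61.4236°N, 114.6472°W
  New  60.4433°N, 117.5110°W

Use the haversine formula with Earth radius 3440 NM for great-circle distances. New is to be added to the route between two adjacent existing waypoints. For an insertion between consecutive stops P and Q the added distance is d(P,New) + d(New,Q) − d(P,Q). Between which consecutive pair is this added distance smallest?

between D and E

Added distance for inserting New between each consecutive pair:
A–B: 83.6 NM
B–C: 72.0 NM
C–D: 557.3 NM
D–E: 15.6 NM
Smallest added distance is 15.6 NM, inserting between D and E.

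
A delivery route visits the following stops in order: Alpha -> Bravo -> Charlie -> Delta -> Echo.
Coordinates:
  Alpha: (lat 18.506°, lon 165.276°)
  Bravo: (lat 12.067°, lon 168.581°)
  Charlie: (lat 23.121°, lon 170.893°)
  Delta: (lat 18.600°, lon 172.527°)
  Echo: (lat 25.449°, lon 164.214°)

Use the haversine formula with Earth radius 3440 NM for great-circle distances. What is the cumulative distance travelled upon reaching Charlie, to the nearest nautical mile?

Leg distances:
Alpha→Bravo: 431.3 NM  (cumulative 431.3 NM)
Bravo→Charlie: 676.7 NM  (cumulative 1108.0 NM)
Cumulative distance at Charlie ≈ 1108 NM.

1108 NM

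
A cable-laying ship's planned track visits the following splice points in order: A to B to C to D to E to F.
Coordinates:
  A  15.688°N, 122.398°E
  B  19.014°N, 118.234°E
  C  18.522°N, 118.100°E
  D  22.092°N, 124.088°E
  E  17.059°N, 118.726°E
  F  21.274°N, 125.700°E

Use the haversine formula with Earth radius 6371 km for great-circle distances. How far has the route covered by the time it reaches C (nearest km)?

Leg distances:
A→B: 576.2 km  (cumulative 576.2 km)
B→C: 56.5 km  (cumulative 632.7 km)
Cumulative distance at C ≈ 633 km.

633 km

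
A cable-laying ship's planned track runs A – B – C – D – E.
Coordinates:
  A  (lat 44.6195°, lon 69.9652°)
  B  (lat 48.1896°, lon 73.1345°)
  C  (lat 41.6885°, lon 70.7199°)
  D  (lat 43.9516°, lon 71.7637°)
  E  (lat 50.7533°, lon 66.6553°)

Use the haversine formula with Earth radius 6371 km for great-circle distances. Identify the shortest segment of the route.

C–D

Leg distances:
A→B: 465.4 km
B→C: 747.4 km
C→D: 265.6 km
D→E: 848.1 km
The shortest leg is C–D at 265.6 km.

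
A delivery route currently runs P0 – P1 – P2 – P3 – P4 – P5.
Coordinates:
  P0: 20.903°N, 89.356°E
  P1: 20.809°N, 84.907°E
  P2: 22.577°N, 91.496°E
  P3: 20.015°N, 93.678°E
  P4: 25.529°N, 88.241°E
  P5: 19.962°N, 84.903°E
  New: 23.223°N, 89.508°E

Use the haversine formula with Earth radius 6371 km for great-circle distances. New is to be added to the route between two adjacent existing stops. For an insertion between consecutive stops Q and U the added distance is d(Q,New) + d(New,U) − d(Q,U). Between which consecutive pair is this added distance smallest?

Added distance for inserting New between each consecutive pair:
P0–P1: 341.0 km
P1–P2: 52.4 km
P2–P3: 411.7 km
P3–P4: 17.8 km
P4–P5: 177.9 km
Smallest added distance is 17.8 km, inserting between P3 and P4.

between P3 and P4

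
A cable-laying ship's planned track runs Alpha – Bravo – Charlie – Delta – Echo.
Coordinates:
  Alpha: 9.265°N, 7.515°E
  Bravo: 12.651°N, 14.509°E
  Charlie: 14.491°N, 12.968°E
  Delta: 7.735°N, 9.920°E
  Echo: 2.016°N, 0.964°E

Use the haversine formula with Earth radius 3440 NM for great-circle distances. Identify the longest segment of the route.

Leg distances:
Alpha→Bravo: 459.6 NM
Bravo→Charlie: 142.5 NM
Charlie→Delta: 443.5 NM
Delta→Echo: 636.2 NM
The longest leg is Delta–Echo at 636.2 NM.

Delta–Echo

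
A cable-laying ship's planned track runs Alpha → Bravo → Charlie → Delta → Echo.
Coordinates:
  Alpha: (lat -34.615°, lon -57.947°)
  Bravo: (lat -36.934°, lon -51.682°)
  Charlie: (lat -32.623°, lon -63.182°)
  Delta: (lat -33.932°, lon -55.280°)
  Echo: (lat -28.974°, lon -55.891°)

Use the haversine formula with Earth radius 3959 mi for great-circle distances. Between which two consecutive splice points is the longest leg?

Bravo–Charlie

Leg distances:
Alpha→Bravo: 385.9 mi
Bravo→Charlie: 716.8 mi
Charlie→Delta: 465.2 mi
Delta→Echo: 344.5 mi
The longest leg is Bravo–Charlie at 716.8 mi.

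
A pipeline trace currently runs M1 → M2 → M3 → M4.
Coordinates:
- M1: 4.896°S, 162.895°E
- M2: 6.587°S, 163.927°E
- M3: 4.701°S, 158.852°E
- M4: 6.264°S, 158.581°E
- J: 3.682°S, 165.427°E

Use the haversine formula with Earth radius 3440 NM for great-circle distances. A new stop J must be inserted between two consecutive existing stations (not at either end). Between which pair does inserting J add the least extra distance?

Added distance for inserting J between each consecutive pair:
M1–M2: 245.5 NM
M2–M3: 270.9 NM
M3–M4: 741.0 NM
Smallest added distance is 245.5 NM, inserting between M1 and M2.

between M1 and M2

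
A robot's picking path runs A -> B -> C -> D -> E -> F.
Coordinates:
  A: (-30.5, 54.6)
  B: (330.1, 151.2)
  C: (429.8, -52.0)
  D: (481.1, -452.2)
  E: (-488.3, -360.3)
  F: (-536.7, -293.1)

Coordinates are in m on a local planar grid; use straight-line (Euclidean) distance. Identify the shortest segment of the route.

E–F

Leg distances:
A→B: 373.3 m
B→C: 226.3 m
C→D: 403.5 m
D→E: 973.7 m
E→F: 82.8 m
The shortest leg is E–F at 82.8 m.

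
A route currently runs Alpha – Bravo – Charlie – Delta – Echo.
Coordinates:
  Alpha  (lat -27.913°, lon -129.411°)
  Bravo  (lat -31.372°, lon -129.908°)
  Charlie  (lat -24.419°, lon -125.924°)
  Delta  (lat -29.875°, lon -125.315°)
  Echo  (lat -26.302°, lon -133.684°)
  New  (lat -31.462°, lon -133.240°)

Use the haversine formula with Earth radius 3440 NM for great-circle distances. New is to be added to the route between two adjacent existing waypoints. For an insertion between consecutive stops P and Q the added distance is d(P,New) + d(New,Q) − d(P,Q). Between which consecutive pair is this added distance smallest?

Added distance for inserting New between each consecutive pair:
Alpha–Bravo: 253.5 NM
Bravo–Charlie: 276.6 NM
Charlie–Delta: 664.5 NM
Delta–Echo: 238.5 NM
Smallest added distance is 238.5 NM, inserting between Delta and Echo.

between Delta and Echo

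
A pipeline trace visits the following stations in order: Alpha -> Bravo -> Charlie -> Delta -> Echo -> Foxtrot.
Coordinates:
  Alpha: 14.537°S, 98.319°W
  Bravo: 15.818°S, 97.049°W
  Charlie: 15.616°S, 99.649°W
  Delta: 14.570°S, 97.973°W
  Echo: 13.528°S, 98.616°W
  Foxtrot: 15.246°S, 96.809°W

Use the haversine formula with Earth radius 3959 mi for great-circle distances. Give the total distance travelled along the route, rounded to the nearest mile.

683 mi

Leg distances:
Alpha→Bravo: 122.5 mi  (cumulative 122.5 mi)
Bravo→Charlie: 173.5 mi  (cumulative 296.0 mi)
Charlie→Delta: 133.1 mi  (cumulative 429.1 mi)
Delta→Echo: 83.9 mi  (cumulative 513.1 mi)
Echo→Foxtrot: 169.5 mi  (cumulative 682.5 mi)
Total route length ≈ 683 mi.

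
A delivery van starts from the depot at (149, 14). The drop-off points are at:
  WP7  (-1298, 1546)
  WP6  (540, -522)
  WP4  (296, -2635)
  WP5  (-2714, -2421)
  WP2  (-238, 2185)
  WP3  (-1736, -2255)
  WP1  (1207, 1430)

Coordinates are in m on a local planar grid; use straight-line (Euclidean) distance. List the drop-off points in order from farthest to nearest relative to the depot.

Distance from the depot at (149, 14) to each:
WP5 (-2714, -2421): 3758.5 m
WP3 (-1736, -2255): 2949.8 m
WP4 (296, -2635): 2653.1 m
WP2 (-238, 2185): 2205.2 m
WP7 (-1298, 1546): 2107.3 m
WP1 (1207, 1430): 1767.6 m
WP6 (540, -522): 663.5 m

WP5, WP3, WP4, WP2, WP7, WP1, WP6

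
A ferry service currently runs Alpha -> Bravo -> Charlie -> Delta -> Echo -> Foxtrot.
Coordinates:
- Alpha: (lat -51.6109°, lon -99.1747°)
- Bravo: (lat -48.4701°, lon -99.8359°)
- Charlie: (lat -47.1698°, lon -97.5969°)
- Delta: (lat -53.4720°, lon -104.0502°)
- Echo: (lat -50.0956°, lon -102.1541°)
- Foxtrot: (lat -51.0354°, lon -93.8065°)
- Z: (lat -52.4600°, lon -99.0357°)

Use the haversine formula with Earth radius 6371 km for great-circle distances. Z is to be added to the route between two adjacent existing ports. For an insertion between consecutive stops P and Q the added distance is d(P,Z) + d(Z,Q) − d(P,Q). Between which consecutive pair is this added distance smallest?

between Charlie and Delta

Added distance for inserting Z between each consecutive pair:
Alpha–Bravo: 189.7 km
Bravo–Charlie: 823.4 km
Charlie–Delta: 114.8 km
Delta–Echo: 297.4 km
Echo–Foxtrot: 135.5 km
Smallest added distance is 114.8 km, inserting between Charlie and Delta.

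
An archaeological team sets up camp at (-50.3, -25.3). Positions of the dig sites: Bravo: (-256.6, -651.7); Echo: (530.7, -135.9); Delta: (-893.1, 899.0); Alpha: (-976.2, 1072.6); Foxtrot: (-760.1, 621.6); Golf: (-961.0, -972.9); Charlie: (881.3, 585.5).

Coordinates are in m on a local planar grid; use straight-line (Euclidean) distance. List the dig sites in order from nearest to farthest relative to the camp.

Distance from the camp at (-50.3, -25.3) to each:
Echo (530.7, -135.9): 591.4 m
Bravo (-256.6, -651.7): 659.5 m
Foxtrot (-760.1, 621.6): 960.4 m
Charlie (881.3, 585.5): 1114.0 m
Delta (-893.1, 899.0): 1250.9 m
Golf (-961.0, -972.9): 1314.3 m
Alpha (-976.2, 1072.6): 1436.2 m

Echo, Bravo, Foxtrot, Charlie, Delta, Golf, Alpha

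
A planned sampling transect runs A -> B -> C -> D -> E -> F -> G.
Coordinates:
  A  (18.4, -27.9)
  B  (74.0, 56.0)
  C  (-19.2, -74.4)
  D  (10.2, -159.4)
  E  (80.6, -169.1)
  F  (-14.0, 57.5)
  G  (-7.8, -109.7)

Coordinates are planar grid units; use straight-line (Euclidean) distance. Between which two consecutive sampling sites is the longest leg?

E–F

Leg distances:
A→B: 100.7
B→C: 160.3
C→D: 89.9
D→E: 71.1
E→F: 245.6
F→G: 167.3
The longest leg is E–F at 245.6.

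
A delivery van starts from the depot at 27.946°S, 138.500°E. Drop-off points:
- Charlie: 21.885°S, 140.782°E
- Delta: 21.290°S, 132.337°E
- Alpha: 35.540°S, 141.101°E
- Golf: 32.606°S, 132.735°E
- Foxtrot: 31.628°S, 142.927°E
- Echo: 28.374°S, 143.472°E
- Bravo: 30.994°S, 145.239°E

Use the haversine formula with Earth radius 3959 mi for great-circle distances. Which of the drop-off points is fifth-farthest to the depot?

Distances from the depot (27.946°S, 138.500°E):
Delta: 600.9 mi
Alpha: 546.5 mi
Golf: 471.0 mi
Bravo: 456.7 mi
Charlie: 442.5 mi
Foxtrot: 367.6 mi
Echo: 304.3 mi
The fifth-farthest is Charlie at 442.5 mi.

Charlie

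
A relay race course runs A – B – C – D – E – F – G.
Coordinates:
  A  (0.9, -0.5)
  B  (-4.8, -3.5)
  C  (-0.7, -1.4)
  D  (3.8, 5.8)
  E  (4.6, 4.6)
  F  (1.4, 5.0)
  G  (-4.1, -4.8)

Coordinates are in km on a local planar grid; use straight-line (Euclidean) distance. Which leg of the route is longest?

Leg distances:
A→B: 6.4 km
B→C: 4.6 km
C→D: 8.5 km
D→E: 1.4 km
E→F: 3.2 km
F→G: 11.2 km
The longest leg is F–G at 11.2 km.

F–G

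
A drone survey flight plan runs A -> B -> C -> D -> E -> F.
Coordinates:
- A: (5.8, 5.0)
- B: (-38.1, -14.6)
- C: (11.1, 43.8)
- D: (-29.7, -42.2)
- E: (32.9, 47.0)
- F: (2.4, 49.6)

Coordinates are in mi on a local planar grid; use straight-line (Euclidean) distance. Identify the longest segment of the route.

Leg distances:
A→B: 48.1 mi
B→C: 76.4 mi
C→D: 95.2 mi
D→E: 109.0 mi
E→F: 30.6 mi
The longest leg is D–E at 109.0 mi.

D–E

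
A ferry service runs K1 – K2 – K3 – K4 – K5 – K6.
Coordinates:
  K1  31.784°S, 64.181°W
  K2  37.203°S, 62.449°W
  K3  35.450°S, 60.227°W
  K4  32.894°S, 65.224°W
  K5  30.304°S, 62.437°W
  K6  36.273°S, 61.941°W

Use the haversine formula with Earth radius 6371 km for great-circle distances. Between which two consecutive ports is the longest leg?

K5–K6

Leg distances:
K1→K2: 623.1 km
K2→K3: 278.6 km
K3→K4: 540.4 km
K4→K5: 390.6 km
K5→K6: 665.3 km
The longest leg is K5–K6 at 665.3 km.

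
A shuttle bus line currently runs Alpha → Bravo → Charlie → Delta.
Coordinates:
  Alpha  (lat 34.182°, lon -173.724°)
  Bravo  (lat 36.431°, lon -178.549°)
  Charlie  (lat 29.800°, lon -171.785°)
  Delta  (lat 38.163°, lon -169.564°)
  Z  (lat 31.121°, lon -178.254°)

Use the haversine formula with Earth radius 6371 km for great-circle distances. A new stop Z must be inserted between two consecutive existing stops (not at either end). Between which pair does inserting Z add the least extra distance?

between Bravo and Charlie

Added distance for inserting Z between each consecutive pair:
Alpha–Bravo: 630.6 km
Bravo–Charlie: 259.0 km
Charlie–Delta: 799.8 km
Smallest added distance is 259.0 km, inserting between Bravo and Charlie.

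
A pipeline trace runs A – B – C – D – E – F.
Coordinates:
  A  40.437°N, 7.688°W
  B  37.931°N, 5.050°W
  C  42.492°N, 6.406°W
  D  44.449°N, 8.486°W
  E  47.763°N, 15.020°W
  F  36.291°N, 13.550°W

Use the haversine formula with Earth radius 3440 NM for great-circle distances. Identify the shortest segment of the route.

Leg distances:
A→B: 194.2 NM
B→C: 280.8 NM
C→D: 148.4 NM
D→E: 336.8 NM
E→F: 691.8 NM
The shortest leg is C–D at 148.4 NM.

C–D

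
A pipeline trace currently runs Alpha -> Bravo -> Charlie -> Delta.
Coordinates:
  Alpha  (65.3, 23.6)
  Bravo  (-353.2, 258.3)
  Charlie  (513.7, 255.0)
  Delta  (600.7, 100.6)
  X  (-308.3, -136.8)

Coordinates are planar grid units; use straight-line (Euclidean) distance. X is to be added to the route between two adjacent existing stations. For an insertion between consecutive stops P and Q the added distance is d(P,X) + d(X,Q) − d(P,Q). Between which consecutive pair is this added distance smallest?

Added distance for inserting X between each consecutive pair:
Alpha–Bravo: 324.4
Bravo–Charlie: 441.3
Charlie–Delta: 1672.9
Smallest added distance is 324.4, inserting between Alpha and Bravo.

between Alpha and Bravo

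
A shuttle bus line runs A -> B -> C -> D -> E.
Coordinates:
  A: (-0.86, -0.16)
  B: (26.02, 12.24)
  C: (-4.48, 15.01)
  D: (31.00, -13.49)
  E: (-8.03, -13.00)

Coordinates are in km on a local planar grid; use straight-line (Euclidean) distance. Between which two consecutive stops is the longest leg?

Leg distances:
A→B: 29.6 km
B→C: 30.6 km
C→D: 45.5 km
D→E: 39.0 km
The longest leg is C–D at 45.5 km.

C–D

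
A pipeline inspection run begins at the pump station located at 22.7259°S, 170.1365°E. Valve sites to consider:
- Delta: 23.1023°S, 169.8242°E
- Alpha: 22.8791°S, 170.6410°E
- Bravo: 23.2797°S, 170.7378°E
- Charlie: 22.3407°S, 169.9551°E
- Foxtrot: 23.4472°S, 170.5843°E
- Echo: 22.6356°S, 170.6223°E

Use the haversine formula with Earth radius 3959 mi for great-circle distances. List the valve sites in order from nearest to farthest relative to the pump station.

Distance from the pump station at 22.7259°S, 170.1365°E to each:
Charlie 22.3407°S, 169.9551°E: 29.0 mi
Echo 22.6356°S, 170.6223°E: 31.6 mi
Delta 23.1023°S, 169.8242°E: 32.7 mi
Alpha 22.8791°S, 170.6410°E: 33.8 mi
Bravo 23.2797°S, 170.7378°E: 54.1 mi
Foxtrot 23.4472°S, 170.5843°E: 57.4 mi

Charlie, Echo, Delta, Alpha, Bravo, Foxtrot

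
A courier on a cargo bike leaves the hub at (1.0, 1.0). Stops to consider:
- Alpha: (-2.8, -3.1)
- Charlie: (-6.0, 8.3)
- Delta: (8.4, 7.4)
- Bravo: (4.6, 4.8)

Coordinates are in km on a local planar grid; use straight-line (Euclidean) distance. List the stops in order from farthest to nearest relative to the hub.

Computing each straight-line distance from (1.0, 1.0):
Charlie (-6.0, 8.3): 10.1 km
Delta (8.4, 7.4): 9.8 km
Alpha (-2.8, -3.1): 5.6 km
Bravo (4.6, 4.8): 5.2 km

Charlie, Delta, Alpha, Bravo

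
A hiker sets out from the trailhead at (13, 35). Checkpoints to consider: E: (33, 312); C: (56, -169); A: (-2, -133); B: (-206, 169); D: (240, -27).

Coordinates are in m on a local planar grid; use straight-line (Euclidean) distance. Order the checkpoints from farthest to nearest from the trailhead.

E, B, D, C, A

Distance from the trailhead at (13, 35) to each:
E (33, 312): 277.7 m
B (-206, 169): 256.7 m
D (240, -27): 235.3 m
C (56, -169): 208.5 m
A (-2, -133): 168.7 m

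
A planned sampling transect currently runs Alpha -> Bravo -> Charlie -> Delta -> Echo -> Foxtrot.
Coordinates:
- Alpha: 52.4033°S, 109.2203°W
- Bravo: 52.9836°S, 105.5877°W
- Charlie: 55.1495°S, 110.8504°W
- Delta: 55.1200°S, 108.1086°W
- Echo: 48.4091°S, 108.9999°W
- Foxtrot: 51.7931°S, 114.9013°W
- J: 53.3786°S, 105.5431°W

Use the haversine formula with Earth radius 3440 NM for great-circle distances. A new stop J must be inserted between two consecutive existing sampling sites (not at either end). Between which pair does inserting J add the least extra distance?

between Bravo and Charlie

Added distance for inserting J between each consecutive pair:
Alpha–Bravo: 32.6 NM
Bravo–Charlie: 11.6 NM
Charlie–Delta: 258.1 NM
Delta–Echo: 59.4 NM
Echo–Foxtrot: 375.2 NM
Smallest added distance is 11.6 NM, inserting between Bravo and Charlie.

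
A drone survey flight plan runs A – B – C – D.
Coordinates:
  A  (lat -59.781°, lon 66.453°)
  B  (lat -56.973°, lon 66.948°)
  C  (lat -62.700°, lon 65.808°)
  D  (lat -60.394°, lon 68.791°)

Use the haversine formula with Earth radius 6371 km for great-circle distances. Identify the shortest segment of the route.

C–D

Leg distances:
A→B: 313.6 km
B→C: 640.0 km
C→D: 301.1 km
The shortest leg is C–D at 301.1 km.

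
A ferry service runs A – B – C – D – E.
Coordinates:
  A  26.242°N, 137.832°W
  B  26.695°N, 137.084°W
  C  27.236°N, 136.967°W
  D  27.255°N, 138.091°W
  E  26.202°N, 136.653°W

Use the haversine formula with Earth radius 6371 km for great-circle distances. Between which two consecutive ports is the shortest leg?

B–C

Leg distances:
A→B: 89.9 km
B→C: 61.3 km
C→D: 111.1 km
D→E: 184.7 km
The shortest leg is B–C at 61.3 km.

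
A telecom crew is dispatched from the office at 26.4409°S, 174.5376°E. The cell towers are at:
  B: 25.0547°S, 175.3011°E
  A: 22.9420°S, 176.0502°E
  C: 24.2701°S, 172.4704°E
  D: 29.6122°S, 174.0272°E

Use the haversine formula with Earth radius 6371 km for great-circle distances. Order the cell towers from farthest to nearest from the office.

Computing each great-circle distance from 26.4409°S, 174.5376°E:
A 22.9420°S, 176.0502°E: 418.0 km
D 29.6122°S, 174.0272°E: 356.2 km
C 24.2701°S, 172.4704°E: 318.4 km
B 25.0547°S, 175.3011°E: 172.1 km

A, D, C, B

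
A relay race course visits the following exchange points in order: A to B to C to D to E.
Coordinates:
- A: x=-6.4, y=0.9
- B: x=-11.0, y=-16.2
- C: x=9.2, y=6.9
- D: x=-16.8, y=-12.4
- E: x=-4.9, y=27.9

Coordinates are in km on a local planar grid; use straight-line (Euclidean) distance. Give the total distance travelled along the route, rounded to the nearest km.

Leg distances:
A→B: 17.7 km  (cumulative 17.7 km)
B→C: 30.7 km  (cumulative 48.4 km)
C→D: 32.4 km  (cumulative 80.8 km)
D→E: 42.0 km  (cumulative 122.8 km)
Total route length ≈ 123 km.

123 km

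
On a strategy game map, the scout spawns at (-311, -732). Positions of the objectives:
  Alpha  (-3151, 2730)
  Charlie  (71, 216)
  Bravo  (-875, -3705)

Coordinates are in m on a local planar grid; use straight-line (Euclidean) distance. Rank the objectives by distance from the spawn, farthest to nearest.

Distances from the spawn:
Alpha (-3151, 2730): 4477.8 m
Bravo (-875, -3705): 3026.0 m
Charlie (71, 216): 1022.1 m

Alpha, Bravo, Charlie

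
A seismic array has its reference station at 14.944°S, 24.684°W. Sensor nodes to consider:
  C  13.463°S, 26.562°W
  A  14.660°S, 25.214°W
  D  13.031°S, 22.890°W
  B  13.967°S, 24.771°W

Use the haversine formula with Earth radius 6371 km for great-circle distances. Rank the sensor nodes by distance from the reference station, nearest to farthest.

A, B, C, D

Computing each great-circle distance from 14.944°S, 24.684°W:
A 14.660°S, 25.214°W: 65.1 km
B 13.967°S, 24.771°W: 109.0 km
C 13.463°S, 26.562°W: 261.0 km
D 13.031°S, 22.890°W: 287.6 km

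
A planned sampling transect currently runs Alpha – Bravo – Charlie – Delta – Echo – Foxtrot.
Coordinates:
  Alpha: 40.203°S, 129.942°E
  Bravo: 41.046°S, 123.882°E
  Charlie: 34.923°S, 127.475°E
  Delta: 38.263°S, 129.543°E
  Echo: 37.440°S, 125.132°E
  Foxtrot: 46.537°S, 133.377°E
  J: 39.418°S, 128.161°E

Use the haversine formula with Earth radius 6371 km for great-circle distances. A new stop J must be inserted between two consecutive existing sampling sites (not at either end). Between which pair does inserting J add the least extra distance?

Added distance for inserting J between each consecutive pair:
Alpha–Bravo: 61.3 km
Bravo–Charlie: 159.3 km
Charlie–Delta: 264.3 km
Delta–Echo: 121.1 km
Echo–Foxtrot: 23.0 km
Smallest added distance is 23.0 km, inserting between Echo and Foxtrot.

between Echo and Foxtrot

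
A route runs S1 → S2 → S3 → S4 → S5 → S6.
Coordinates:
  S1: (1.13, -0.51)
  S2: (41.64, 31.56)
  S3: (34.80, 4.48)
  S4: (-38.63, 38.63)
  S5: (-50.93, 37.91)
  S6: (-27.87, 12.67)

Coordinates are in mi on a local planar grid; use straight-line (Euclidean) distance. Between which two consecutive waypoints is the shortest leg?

Leg distances:
S1→S2: 51.7 mi
S2→S3: 27.9 mi
S3→S4: 81.0 mi
S4→S5: 12.3 mi
S5→S6: 34.2 mi
The shortest leg is S4–S5 at 12.3 mi.

S4–S5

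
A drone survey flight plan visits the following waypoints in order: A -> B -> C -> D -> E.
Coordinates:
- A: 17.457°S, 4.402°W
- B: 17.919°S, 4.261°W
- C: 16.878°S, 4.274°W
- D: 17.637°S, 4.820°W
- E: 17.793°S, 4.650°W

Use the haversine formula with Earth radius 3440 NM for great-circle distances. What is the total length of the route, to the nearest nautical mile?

160 NM

Leg distances:
A→B: 28.9 NM  (cumulative 28.9 NM)
B→C: 62.5 NM  (cumulative 91.4 NM)
C→D: 55.3 NM  (cumulative 146.7 NM)
D→E: 13.5 NM  (cumulative 160.2 NM)
Total route length ≈ 160 NM.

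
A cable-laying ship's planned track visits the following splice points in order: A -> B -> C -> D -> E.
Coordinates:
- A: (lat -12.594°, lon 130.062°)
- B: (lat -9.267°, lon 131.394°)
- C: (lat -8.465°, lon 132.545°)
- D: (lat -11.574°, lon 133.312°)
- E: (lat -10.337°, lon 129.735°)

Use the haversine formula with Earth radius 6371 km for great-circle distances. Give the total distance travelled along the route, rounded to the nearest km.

1322 km

Leg distances:
A→B: 397.5 km  (cumulative 397.5 km)
B→C: 154.7 km  (cumulative 552.2 km)
C→D: 355.8 km  (cumulative 908.0 km)
D→E: 414.0 km  (cumulative 1322.0 km)
Total route length ≈ 1322 km.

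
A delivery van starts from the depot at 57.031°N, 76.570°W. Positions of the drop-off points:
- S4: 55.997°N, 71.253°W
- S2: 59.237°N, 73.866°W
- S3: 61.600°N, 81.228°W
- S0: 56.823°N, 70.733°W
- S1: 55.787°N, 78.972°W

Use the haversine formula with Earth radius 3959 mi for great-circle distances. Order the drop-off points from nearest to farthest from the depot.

S1, S2, S4, S0, S3

Distances from the depot:
S1 55.787°N, 78.972°W: 125.8 mi
S2 59.237°N, 73.866°W: 181.5 mi
S4 55.997°N, 71.253°W: 214.9 mi
S0 56.823°N, 70.733°W: 220.5 mi
S3 61.600°N, 81.228°W: 355.7 mi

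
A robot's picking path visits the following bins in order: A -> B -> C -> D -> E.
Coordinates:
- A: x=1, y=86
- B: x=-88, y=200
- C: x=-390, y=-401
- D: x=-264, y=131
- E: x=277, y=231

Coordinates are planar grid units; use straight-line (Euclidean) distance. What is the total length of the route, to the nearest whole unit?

Leg distances:
A→B: 144.6  (cumulative 144.6)
B→C: 672.6  (cumulative 817.2)
C→D: 546.7  (cumulative 1364.0)
D→E: 550.2  (cumulative 1914.1)
Total route length ≈ 1914.

1914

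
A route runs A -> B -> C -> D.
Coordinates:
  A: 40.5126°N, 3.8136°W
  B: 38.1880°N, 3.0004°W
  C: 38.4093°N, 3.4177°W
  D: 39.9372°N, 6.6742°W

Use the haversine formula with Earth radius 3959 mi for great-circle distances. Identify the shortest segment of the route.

Leg distances:
A→B: 166.4 mi
B→C: 27.3 mi
C→D: 203.9 mi
The shortest leg is B–C at 27.3 mi.

B–C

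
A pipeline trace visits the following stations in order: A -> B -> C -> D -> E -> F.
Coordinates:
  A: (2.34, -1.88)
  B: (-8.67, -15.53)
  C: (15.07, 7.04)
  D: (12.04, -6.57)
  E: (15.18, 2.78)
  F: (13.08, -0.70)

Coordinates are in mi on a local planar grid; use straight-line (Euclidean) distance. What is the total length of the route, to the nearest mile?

78 mi

Leg distances:
A→B: 17.5 mi  (cumulative 17.5 mi)
B→C: 32.8 mi  (cumulative 50.3 mi)
C→D: 13.9 mi  (cumulative 64.2 mi)
D→E: 9.9 mi  (cumulative 74.1 mi)
E→F: 4.1 mi  (cumulative 78.2 mi)
Total route length ≈ 78 mi.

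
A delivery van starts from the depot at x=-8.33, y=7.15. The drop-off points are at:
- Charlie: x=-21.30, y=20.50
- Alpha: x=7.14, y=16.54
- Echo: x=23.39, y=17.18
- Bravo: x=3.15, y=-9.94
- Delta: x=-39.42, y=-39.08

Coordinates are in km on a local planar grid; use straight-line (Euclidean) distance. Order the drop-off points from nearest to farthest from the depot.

Computing each straight-line distance from x=-8.33, y=7.15:
Alpha x=7.14, y=16.54: 18.1 km
Charlie x=-21.30, y=20.50: 18.6 km
Bravo x=3.15, y=-9.94: 20.6 km
Echo x=23.39, y=17.18: 33.3 km
Delta x=-39.42, y=-39.08: 55.7 km

Alpha, Charlie, Bravo, Echo, Delta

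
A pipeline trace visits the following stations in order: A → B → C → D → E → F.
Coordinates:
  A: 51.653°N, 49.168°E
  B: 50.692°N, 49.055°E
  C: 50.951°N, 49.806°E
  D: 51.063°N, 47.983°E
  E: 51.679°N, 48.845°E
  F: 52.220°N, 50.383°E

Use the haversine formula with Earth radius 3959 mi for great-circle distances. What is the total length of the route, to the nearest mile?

315 mi

Leg distances:
A→B: 66.6 mi  (cumulative 66.6 mi)
B→C: 37.3 mi  (cumulative 103.9 mi)
C→D: 79.6 mi  (cumulative 183.6 mi)
D→E: 56.5 mi  (cumulative 240.1 mi)
E→F: 75.4 mi  (cumulative 315.5 mi)
Total route length ≈ 315 mi.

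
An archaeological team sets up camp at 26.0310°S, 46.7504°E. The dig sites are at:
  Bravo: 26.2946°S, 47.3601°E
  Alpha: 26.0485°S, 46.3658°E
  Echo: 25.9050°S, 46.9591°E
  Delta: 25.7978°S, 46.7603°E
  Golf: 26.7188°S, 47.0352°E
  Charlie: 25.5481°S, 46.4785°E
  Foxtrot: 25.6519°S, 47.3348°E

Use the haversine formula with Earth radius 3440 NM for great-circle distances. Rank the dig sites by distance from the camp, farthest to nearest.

Golf, Foxtrot, Bravo, Charlie, Alpha, Delta, Echo

Distances from the camp:
Golf 26.7188°S, 47.0352°E: 44.0 NM
Foxtrot 25.6519°S, 47.3348°E: 38.9 NM
Bravo 26.2946°S, 47.3601°E: 36.5 NM
Charlie 25.5481°S, 46.4785°E: 32.5 NM
Alpha 26.0485°S, 46.3658°E: 20.8 NM
Delta 25.7978°S, 46.7603°E: 14.0 NM
Echo 25.9050°S, 46.9591°E: 13.6 NM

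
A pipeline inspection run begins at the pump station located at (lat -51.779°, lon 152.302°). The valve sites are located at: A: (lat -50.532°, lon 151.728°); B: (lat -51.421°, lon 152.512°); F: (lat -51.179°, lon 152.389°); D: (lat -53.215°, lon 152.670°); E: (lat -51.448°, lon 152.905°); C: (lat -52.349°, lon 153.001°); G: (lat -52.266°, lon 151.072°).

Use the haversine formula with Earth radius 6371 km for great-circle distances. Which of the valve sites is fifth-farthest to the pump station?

Distances from the pump station ((lat -51.779°, lon 152.302°)):
D: 161.6 km
A: 144.3 km
G: 100.1 km
C: 79.4 km
F: 67.0 km
E: 55.6 km
B: 42.4 km
The fifth-farthest is F at 67.0 km.

F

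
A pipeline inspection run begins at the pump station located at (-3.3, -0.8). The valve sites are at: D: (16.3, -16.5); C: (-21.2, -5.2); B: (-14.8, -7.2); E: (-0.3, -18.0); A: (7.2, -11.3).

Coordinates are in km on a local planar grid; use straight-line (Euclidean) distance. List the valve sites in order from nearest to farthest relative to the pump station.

B, A, E, C, D

Computing each straight-line distance from (-3.3, -0.8):
B (-14.8, -7.2): 13.2 km
A (7.2, -11.3): 14.8 km
E (-0.3, -18.0): 17.5 km
C (-21.2, -5.2): 18.4 km
D (16.3, -16.5): 25.1 km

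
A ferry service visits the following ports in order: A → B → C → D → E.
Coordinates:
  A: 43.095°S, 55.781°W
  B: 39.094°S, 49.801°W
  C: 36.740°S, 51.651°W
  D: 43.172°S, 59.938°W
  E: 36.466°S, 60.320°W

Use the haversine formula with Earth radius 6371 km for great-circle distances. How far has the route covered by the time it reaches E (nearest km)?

2728 km

Leg distances:
A→B: 669.8 km  (cumulative 669.8 km)
B→C: 308.0 km  (cumulative 977.7 km)
C→D: 1004.2 km  (cumulative 1982.0 km)
D→E: 746.4 km  (cumulative 2728.4 km)
Cumulative distance at E ≈ 2728 km.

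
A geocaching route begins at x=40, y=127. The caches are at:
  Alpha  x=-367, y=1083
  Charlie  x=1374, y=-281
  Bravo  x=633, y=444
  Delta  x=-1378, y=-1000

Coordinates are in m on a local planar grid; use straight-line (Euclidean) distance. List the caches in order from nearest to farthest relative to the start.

Distance from the start at x=40, y=127 to each:
Bravo x=633, y=444: 672.4 m
Alpha x=-367, y=1083: 1039.0 m
Charlie x=1374, y=-281: 1395.0 m
Delta x=-1378, y=-1000: 1811.3 m

Bravo, Alpha, Charlie, Delta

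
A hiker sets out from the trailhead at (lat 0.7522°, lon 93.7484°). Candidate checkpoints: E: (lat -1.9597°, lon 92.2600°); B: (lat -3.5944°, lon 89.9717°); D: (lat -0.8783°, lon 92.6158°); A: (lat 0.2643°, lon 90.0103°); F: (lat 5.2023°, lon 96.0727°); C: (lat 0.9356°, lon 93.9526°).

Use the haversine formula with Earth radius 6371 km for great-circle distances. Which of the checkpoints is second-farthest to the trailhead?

F

Distances from the trailhead ((lat 0.7522°, lon 93.7484°)):
B: 640.1 km
F: 558.1 km
A: 419.2 km
E: 344.0 km
D: 220.7 km
C: 30.5 km
The second-farthest is F at 558.1 km.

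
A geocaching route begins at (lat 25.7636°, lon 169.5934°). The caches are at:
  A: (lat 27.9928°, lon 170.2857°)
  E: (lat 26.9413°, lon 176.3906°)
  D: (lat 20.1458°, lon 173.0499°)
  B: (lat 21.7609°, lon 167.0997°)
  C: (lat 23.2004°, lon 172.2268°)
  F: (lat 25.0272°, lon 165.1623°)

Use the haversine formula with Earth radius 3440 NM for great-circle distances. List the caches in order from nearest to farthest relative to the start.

Distances from the start:
A (lat 27.9928°, lon 170.2857°): 138.9 NM
C (lat 23.2004°, lon 172.2268°): 210.7 NM
F (lat 25.0272°, lon 165.1623°): 244.4 NM
B (lat 21.7609°, lon 167.0997°): 276.6 NM
E (lat 26.9413°, lon 176.3906°): 372.4 NM
D (lat 20.1458°, lon 173.0499°): 387.6 NM

A, C, F, B, E, D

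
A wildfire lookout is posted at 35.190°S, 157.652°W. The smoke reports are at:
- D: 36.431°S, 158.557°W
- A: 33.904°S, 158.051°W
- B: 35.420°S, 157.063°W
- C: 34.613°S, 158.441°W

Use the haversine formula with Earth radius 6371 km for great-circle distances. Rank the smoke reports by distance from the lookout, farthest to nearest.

D, A, C, B

Distances from the lookout:
D 36.431°S, 158.557°W: 160.3 km
A 33.904°S, 158.051°W: 147.6 km
C 34.613°S, 158.441°W: 96.4 km
B 35.420°S, 157.063°W: 59.3 km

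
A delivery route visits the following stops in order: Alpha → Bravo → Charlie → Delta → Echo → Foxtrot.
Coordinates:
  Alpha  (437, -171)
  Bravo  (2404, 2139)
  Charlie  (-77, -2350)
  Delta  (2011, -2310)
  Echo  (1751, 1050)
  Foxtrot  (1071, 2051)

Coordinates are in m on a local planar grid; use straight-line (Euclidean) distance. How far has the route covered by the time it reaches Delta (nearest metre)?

Leg distances:
Alpha→Bravo: 3034.0 m  (cumulative 3034.0 m)
Bravo→Charlie: 5129.0 m  (cumulative 8163.0 m)
Charlie→Delta: 2088.4 m  (cumulative 10251.4 m)
Cumulative distance at Delta ≈ 10251 m.

10251 m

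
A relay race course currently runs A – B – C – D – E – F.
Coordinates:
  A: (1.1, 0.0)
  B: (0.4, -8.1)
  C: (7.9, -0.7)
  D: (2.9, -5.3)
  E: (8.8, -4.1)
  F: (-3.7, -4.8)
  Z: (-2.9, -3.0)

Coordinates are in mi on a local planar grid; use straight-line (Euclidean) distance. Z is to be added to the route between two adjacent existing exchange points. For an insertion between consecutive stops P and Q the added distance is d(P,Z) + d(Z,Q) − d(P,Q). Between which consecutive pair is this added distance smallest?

between E and F

Added distance for inserting Z between each consecutive pair:
A–B: 2.9 mi
B–C: 6.6 mi
C–D: 10.5 mi
D–E: 12.0 mi
E–F: 1.2 mi
Smallest added distance is 1.2 mi, inserting between E and F.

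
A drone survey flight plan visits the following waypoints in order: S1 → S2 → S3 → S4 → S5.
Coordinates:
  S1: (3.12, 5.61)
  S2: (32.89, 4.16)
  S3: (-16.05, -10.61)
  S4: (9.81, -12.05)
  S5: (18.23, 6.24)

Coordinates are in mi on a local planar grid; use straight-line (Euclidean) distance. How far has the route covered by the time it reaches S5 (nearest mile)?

127 mi

Leg distances:
S1→S2: 29.8 mi  (cumulative 29.8 mi)
S2→S3: 51.1 mi  (cumulative 80.9 mi)
S3→S4: 25.9 mi  (cumulative 106.8 mi)
S4→S5: 20.1 mi  (cumulative 127.0 mi)
Cumulative distance at S5 ≈ 127 mi.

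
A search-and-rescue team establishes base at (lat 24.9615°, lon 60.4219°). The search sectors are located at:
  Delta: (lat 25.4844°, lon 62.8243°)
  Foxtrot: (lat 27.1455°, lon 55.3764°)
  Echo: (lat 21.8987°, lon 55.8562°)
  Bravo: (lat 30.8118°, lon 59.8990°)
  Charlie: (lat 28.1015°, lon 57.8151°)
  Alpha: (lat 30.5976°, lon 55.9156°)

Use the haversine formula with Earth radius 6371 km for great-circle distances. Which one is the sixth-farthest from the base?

Distances from the base ((lat 24.9615°, lon 60.4219°)):
Alpha: 767.5 km
Bravo: 652.5 km
Echo: 577.0 km
Foxtrot: 559.4 km
Charlie: 434.9 km
Delta: 248.6 km
The sixth-farthest is Delta at 248.6 km.

Delta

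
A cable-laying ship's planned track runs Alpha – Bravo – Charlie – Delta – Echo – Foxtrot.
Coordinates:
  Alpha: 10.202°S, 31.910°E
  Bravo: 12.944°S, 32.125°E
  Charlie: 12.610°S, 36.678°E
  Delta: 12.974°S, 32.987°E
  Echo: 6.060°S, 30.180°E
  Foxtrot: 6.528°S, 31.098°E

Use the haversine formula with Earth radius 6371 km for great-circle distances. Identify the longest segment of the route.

Delta–Echo

Leg distances:
Alpha→Bravo: 305.8 km
Bravo→Charlie: 495.1 km
Charlie→Delta: 402.3 km
Delta→Echo: 828.1 km
Echo→Foxtrot: 114.0 km
The longest leg is Delta–Echo at 828.1 km.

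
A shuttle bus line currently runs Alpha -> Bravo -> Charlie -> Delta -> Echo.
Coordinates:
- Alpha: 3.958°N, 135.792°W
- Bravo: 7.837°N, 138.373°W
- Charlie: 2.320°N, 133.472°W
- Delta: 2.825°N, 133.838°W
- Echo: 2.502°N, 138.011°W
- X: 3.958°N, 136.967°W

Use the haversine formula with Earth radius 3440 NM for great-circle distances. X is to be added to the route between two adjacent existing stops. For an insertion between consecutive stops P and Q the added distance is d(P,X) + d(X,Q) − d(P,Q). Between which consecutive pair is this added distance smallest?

Added distance for inserting X between each consecutive pair:
Alpha–Bravo: 38.7 NM
Bravo–Charlie: 36.8 NM
Charlie–Delta: 393.5 NM
Delta–Echo: 56.0 NM
Smallest added distance is 36.8 NM, inserting between Bravo and Charlie.

between Bravo and Charlie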